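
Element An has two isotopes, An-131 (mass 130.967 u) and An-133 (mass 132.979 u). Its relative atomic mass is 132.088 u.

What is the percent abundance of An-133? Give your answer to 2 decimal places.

Let x be the fractional abundance of An-131; then An-133 has abundance 1 − x.
130.967·x + 132.979·(1 − x) = 132.088
(130.967 − 132.979)·x = 132.088 − 132.979
x = -0.891 / -2.012 = 0.44284 → 44.28% An-131, 55.72% An-133.

55.72%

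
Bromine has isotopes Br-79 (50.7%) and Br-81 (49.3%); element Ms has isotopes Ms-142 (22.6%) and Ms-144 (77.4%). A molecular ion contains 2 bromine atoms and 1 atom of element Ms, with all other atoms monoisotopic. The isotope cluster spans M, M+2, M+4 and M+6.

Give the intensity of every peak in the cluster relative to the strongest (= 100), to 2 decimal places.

Bromine pattern (n=2): 0.257049 : 0.499902 : 0.243049
Element Ms pattern (n=1): 0.2260 : 0.7740
Convolve the two distributions (both contribute in 2-u steps):
  M: 0.257049×0.2260 = 0.058093
  M+2: 0.257049×0.7740 + 0.499902×0.2260 = 0.311934
  M+4: 0.499902×0.7740 + 0.243049×0.2260 = 0.441853
  M+6: 0.243049×0.7740 = 0.188120
Scale to base peak (0.441853) = 100: 13.15 : 70.60 : 100.00 : 42.58

13.15 : 70.60 : 100.00 : 42.58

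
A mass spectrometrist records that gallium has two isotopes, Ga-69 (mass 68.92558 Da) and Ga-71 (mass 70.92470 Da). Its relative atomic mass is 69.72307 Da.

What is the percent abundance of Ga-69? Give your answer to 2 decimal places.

60.11%

Let x be the fractional abundance of Ga-69; then Ga-71 has abundance 1 − x.
68.92558·x + 70.92470·(1 − x) = 69.72307
(68.92558 − 70.92470)·x = 69.72307 − 70.92470
x = -1.20163 / -1.99912 = 0.60108 → 60.11% Ga-69, 39.89% Ga-71.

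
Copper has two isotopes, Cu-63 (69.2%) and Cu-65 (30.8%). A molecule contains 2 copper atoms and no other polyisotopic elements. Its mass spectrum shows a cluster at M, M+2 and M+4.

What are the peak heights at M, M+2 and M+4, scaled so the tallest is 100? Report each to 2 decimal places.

Each Cu atom is independently Cu-63 (p = 0.692) or Cu-65 (q = 0.308); the cluster is the binomial expansion (p + q)^2.
P(M) = 0.692^2 = 0.478864
P(M+2) = 2 × 0.692^1 × 0.308^1 = 0.426272
P(M+4) = 0.308^2 = 0.094864
The M peak is largest (0.478864); scaling to 100 gives 100.00 : 89.02 : 19.81.

100.00 : 89.02 : 19.81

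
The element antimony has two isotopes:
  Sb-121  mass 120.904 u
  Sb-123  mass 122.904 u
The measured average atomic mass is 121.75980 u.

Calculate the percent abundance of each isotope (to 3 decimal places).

With x = fraction of Sb-121 (so Sb-123 is 1 − x):
120.904·x + 122.904·(1 − x) = 121.75980
(120.904 − 122.904)·x = 121.75980 − 122.904
x = -1.14420 / -2.000 = 0.57210 → 57.210% Sb-121, 42.790% Sb-123.

Sb-121: 57.210%, Sb-123: 42.790%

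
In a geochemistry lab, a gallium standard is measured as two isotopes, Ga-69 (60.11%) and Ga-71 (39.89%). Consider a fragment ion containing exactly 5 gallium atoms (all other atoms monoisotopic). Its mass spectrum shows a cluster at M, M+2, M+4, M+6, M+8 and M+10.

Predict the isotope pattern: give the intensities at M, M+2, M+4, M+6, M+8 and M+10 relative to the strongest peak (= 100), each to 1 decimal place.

22.7 : 75.3 : 100.0 : 66.4 : 22.0 : 2.9

The 5 Ga atoms are independent, so intensities follow the terms of (0.6011 + 0.3989)^5.
P(M) = 0.6011^5 = 0.078475
P(M+2) = 5 × 0.6011^4 × 0.3989^1 = 0.260388
P(M+4) = 10 × 0.6011^3 × 0.3989^2 = 0.345596
P(M+6) = 10 × 0.6011^2 × 0.3989^3 = 0.229343
P(M+8) = 5 × 0.6011^1 × 0.3989^4 = 0.076098
P(M+10) = 0.3989^5 = 0.010100
The M+4 peak is largest (0.345596); scaling to 100 gives 22.7 : 75.3 : 100.0 : 66.4 : 22.0 : 2.9.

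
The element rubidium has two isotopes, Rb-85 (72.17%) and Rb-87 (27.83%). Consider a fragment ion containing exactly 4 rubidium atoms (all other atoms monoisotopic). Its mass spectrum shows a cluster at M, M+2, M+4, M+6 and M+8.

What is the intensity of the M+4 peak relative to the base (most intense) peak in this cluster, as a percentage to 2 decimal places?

57.84%

(0.7217 + 0.2783)^4 gives M 0.2713, M+2 0.4184, M+4 0.2420, M+6 0.0622, M+8 0.0060; the largest is M+2.
P(M+2) = C(4,1) × 0.7217^3 × 0.2783^1 = 4 × 0.37589809 × 0.2783 = 0.418450 (base)
P(M+4) = C(4,2) × 0.7217^2 × 0.2783^2 = 6 × 0.52085089 × 0.07745089 = 0.242042
Relative intensity = 0.242042 / 0.418450 × 100 = 57.84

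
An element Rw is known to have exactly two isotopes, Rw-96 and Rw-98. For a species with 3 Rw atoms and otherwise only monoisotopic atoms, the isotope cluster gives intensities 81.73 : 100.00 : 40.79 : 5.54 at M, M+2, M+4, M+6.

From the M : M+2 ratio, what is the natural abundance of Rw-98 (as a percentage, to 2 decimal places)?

28.97%

Let p = fractional abundance of Rw-96. I(M+2)/I(M) = [C(3,1)·p^2·(1−p)] / p^3 = 3·(1−p)/p = 100.00/81.73 = 1.2235
(1−p)/p = 1.2235/3 = 0.4078  ⇒  p = 1/(1 + 0.4078) = 0.7103
Rw-96: 71.03%, Rw-98: 28.97%.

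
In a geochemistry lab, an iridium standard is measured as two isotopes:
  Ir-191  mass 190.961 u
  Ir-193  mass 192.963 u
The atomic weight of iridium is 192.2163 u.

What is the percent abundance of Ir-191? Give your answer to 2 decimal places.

37.30%

With x = fraction of Ir-191 (so Ir-193 is 1 − x):
190.961·x + 192.963·(1 − x) = 192.2163
(190.961 − 192.963)·x = 192.2163 − 192.963
x = -0.7467 / -2.002 = 0.37298 → 37.30% Ir-191, 62.70% Ir-193.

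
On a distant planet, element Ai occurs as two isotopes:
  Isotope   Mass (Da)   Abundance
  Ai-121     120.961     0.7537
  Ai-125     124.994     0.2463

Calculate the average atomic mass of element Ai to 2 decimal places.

121.95 Da

Weight each isotope mass by its fractional abundance: 0.7537 × 120.961 + 0.2463 × 124.994
= 91.1683 + 30.7860 = 121.9543 Da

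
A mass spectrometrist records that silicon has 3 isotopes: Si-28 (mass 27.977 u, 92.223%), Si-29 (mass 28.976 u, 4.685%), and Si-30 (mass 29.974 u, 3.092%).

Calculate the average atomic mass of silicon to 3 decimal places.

28.086 u

Weight each isotope mass by its fractional abundance: 0.92223 × 27.977 + 0.04685 × 28.976 + 0.03092 × 29.974
= 25.8012 + 1.3575 + 0.9268 = 28.0855 u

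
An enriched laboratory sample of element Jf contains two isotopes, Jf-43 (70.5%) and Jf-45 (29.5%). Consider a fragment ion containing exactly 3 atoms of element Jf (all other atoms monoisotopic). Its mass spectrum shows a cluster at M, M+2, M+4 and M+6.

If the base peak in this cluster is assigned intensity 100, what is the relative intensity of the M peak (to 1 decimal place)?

79.7

(0.705 + 0.295)^3 gives M 0.3504, M+2 0.4399, M+4 0.1841, M+6 0.0257; the largest is M+2.
P(M+2) = C(3,1) × 0.705^2 × 0.295^1 = 3 × 0.497025 × 0.2950 = 0.439867 (base)
P(M) = C(3,0) × 0.705^3 × 0.295^0 = 1 × 0.35040262 × 1.0000 = 0.350403
Relative intensity = 0.350403 / 0.439867 × 100 = 79.7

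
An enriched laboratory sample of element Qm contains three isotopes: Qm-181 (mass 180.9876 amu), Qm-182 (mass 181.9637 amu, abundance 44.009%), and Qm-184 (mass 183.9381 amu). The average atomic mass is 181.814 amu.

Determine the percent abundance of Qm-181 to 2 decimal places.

42.54%

The remaining 55.991% is split between Qm-181 (fraction x) and Qm-184 (fraction 0.55991 − x).
Substituting: 180.9876x + 183.9381(0.55991 − x) = 101.733595267
(180.9876 − 183.9381)x = -1.255186304  ⇒  x = 0.42541, y = 0.13450
Qm-181: 42.54%, Qm-184: 13.45%.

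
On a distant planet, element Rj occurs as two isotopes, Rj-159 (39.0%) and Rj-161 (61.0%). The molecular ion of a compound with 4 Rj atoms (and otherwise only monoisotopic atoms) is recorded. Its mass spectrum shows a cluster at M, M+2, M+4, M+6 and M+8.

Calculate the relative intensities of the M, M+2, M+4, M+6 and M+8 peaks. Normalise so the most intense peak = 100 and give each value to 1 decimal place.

Each Rj atom is independently Rj-159 (p = 0.390) or Rj-161 (q = 0.610); the cluster is the binomial expansion (p + q)^4.
P(M) = 0.390^4 = 0.023134
P(M+2) = 4 × 0.390^3 × 0.610^1 = 0.144738
P(M+4) = 6 × 0.390^2 × 0.610^2 = 0.339578
P(M+6) = 4 × 0.390^1 × 0.610^3 = 0.354090
P(M+8) = 0.610^4 = 0.138458
The M+6 peak is largest (0.354090); scaling to 100 gives 6.5 : 40.9 : 95.9 : 100.0 : 39.1.

6.5 : 40.9 : 95.9 : 100.0 : 39.1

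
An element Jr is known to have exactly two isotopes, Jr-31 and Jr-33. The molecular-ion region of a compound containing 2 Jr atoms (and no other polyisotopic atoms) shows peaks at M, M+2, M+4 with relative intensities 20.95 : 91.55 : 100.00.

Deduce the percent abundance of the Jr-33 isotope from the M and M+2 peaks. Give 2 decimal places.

Write p for the Jr-31 fraction. I(M+2)/I(M) = [C(2,1)·p^1·(1−p)] / p^2 = 2·(1−p)/p = 91.55/20.95 = 4.3699
(1−p)/p = 4.3699/2 = 2.1850  ⇒  p = 1/(1 + 2.1850) = 0.3140
Jr-31: 31.40%, Jr-33: 68.60%.

68.60%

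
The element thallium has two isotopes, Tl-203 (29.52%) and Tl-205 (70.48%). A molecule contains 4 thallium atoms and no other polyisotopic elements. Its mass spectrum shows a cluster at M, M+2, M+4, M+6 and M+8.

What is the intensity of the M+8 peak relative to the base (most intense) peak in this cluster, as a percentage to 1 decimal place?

(0.2952 + 0.7048)^4 gives M 0.0076, M+2 0.0725, M+4 0.2597, M+6 0.4134, M+8 0.2468; the largest is M+6.
P(M+6) = C(4,3) × 0.2952^1 × 0.7048^3 = 4 × 0.2952 × 0.35010449 = 0.413403 (base)
P(M+8) = C(4,4) × 0.2952^0 × 0.7048^4 = 1 × 1.0000 × 0.24675365 = 0.246754
Relative intensity = 0.246754 / 0.413403 × 100 = 59.7

59.7%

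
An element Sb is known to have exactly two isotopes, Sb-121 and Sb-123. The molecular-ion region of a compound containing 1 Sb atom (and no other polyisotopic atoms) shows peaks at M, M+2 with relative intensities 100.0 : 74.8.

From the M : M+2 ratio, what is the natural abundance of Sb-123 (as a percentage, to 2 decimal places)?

Let p = fractional abundance of Sb-121. I(M+2)/I(M) = [C(1,1)·p^0·(1−p)] / p^1 = 1·(1−p)/p = 74.8/100.0 = 0.7480
(1−p)/p = 0.7480/1 = 0.7480  ⇒  p = 1/(1 + 0.7480) = 0.5721
Sb-121: 57.21%, Sb-123: 42.79%.

42.79%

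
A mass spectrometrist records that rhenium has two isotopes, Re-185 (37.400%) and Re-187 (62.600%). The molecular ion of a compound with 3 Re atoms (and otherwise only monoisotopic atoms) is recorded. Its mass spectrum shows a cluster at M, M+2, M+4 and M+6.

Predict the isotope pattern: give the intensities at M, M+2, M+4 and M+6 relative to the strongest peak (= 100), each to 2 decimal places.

11.90 : 59.74 : 100.00 : 55.79

Each Re atom is independently Re-185 (p = 0.37400) or Re-187 (q = 0.62600); the cluster is the binomial expansion (p + q)^3.
P(M) = 0.37400^3 = 0.052314
P(M+2) = 3 × 0.37400^2 × 0.62600^1 = 0.262687
P(M+4) = 3 × 0.37400^1 × 0.62600^2 = 0.439685
P(M+6) = 0.62600^3 = 0.245314
The M+4 peak is largest (0.439685); scaling to 100 gives 11.90 : 59.74 : 100.00 : 55.79.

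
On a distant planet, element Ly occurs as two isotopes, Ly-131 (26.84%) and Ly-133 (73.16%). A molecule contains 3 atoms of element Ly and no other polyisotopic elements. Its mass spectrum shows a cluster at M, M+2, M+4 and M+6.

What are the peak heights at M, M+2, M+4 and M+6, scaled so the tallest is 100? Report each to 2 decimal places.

4.49 : 36.69 : 100.00 : 90.86

The 3 Ly atoms are independent, so intensities follow the terms of (0.2684 + 0.7316)^3.
P(M) = 0.2684^3 = 0.019335
P(M+2) = 3 × 0.2684^2 × 0.7316^1 = 0.158110
P(M+4) = 3 × 0.2684^1 × 0.7316^2 = 0.430974
P(M+6) = 0.7316^3 = 0.391581
The M+4 peak is largest (0.430974); scaling to 100 gives 4.49 : 36.69 : 100.00 : 90.86.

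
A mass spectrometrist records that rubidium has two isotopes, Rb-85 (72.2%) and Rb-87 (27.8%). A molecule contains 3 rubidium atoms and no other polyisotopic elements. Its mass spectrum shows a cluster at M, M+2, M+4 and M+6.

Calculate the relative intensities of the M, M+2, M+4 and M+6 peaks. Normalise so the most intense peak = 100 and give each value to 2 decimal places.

86.57 : 100.00 : 38.50 : 4.94

Expanding (0.722 + 0.278)^3:
P(M) = 0.722^3 = 0.376367
P(M+2) = 3 × 0.722^2 × 0.278^1 = 0.434751
P(M+4) = 3 × 0.722^1 × 0.278^2 = 0.167397
P(M+6) = 0.278^3 = 0.021485
The M+2 peak is largest (0.434751); scaling to 100 gives 86.57 : 100.00 : 38.50 : 4.94.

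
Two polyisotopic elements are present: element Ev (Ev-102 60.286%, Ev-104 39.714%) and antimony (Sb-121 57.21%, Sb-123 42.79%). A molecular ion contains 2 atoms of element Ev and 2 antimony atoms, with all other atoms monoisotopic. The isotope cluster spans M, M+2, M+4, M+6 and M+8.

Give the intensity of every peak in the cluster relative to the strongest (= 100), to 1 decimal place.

33.7 : 94.9 : 100.0 : 46.8 : 8.2

Element Ev pattern (n=2): 0.36344018 : 0.47883964 : 0.15772018
Antimony pattern (n=2): 0.32729841 : 0.48960318 : 0.18309841
Convolve the two distributions (both contribute in 2-u steps):
  M: 0.36344018×0.32729841 = 0.118953
  M+2: 0.36344018×0.48960318 + 0.47883964×0.32729841 = 0.334665
  M+4: 0.36344018×0.18309841 + 0.47883964×0.48960318 + 0.15772018×0.32729841 = 0.352608
  M+6: 0.47883964×0.18309841 + 0.15772018×0.48960318 = 0.164895
  M+8: 0.15772018×0.18309841 = 0.028878
Scale to base peak (0.352608) = 100: 33.7 : 94.9 : 100.0 : 46.8 : 8.2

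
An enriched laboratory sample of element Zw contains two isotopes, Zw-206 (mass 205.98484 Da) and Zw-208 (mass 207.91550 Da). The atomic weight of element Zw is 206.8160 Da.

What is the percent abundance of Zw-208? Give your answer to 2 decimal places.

Let x be the fractional abundance of Zw-206; then Zw-208 has abundance 1 − x.
205.98484·x + 207.91550·(1 − x) = 206.8160
(205.98484 − 207.91550)·x = 206.8160 − 207.91550
x = -1.09950 / -1.93066 = 0.56949 → 56.95% Zw-206, 43.05% Zw-208.

43.05%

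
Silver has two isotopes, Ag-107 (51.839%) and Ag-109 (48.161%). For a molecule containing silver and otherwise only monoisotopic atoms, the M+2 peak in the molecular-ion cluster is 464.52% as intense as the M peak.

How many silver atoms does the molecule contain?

With n Ag atoms, P(M+2)/P(M) = C(n,1)·p^(n−1)q / p^n = n·q/p = n · 0.48161/0.51839.
n = 4.6452 × 0.51839/0.48161 = 5.00 ≈ 5

5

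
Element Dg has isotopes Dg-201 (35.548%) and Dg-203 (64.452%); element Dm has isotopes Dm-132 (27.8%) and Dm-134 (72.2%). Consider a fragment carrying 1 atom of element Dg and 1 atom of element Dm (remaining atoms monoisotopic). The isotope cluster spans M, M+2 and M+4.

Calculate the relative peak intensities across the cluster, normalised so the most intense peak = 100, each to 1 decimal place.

21.2 : 93.7 : 100.0

Element Dg pattern (n=1): 0.35548 : 0.64452
Element Dm pattern (n=1): 0.2780 : 0.7220
Convolve the two distributions (both contribute in 2-u steps):
  M: 0.35548×0.2780 = 0.098823
  M+2: 0.35548×0.7220 + 0.64452×0.2780 = 0.435833
  M+4: 0.64452×0.7220 = 0.465343
Scale to base peak (0.465343) = 100: 21.2 : 93.7 : 100.0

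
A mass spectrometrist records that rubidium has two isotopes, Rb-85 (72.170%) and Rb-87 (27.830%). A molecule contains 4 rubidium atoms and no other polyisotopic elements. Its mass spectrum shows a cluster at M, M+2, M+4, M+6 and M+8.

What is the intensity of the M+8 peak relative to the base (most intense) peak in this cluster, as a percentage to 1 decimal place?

1.4%

Binomial terms of (0.72170 + 0.27830)^4: M 0.2713, M+2 0.4184, M+4 0.2420, M+6 0.0622, M+8 0.0060 → M+2 is the base peak.
P(M+2) = C(4,1) × 0.72170^3 × 0.27830^1 = 4 × 0.37589809 × 0.2783 = 0.418450 (base)
P(M+8) = C(4,4) × 0.72170^0 × 0.27830^4 = 1 × 1.0000 × 0.00599864 = 0.005999
Relative intensity = 0.005999 / 0.418450 × 100 = 1.4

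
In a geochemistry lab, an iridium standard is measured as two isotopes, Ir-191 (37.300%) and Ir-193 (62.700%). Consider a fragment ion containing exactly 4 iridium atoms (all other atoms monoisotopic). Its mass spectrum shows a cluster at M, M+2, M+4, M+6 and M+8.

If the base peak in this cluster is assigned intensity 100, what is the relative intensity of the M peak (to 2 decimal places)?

5.26

Term probabilities: M 0.0194, M+2 0.1302, M+4 0.3282, M+6 0.3678, M+8 0.1546. Base peak = M+6.
P(M+6) = C(4,3) × 0.37300^1 × 0.62700^3 = 4 × 0.3730 × 0.24649188 = 0.367766 (base)
P(M) = C(4,0) × 0.37300^4 × 0.62700^0 = 1 × 0.01935688 × 1.0000 = 0.019357
Relative intensity = 0.019357 / 0.367766 × 100 = 5.26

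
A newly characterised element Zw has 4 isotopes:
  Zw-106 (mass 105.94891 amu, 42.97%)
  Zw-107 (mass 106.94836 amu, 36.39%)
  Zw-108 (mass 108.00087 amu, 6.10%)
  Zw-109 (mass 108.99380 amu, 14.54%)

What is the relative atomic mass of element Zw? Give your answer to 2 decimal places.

106.88 amu

Ar = Σ fᵢ·mᵢ = 0.4297 × 105.94891 + 0.3639 × 106.94836 + 0.0610 × 108.00087 + 0.1454 × 108.99380
= 45.526247 + 38.918508 + 6.588053 + 15.847699 = 106.880507 amu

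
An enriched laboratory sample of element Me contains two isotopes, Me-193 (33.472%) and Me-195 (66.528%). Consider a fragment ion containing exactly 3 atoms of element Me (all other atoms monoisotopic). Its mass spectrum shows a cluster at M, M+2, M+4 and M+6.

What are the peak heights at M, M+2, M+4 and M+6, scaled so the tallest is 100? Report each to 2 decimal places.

The 3 Me atoms are independent, so intensities follow the terms of (0.33472 + 0.66528)^3.
P(M) = 0.33472^3 = 0.037501
P(M+2) = 3 × 0.33472^2 × 0.66528^1 = 0.223609
P(M+4) = 3 × 0.33472^1 × 0.66528^2 = 0.444439
P(M+6) = 0.66528^3 = 0.294451
The M+4 peak is largest (0.444439); scaling to 100 gives 8.44 : 50.31 : 100.00 : 66.25.

8.44 : 50.31 : 100.00 : 66.25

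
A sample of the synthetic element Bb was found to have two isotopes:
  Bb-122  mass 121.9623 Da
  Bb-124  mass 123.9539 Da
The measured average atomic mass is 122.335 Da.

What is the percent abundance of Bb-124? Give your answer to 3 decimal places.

With x = fraction of Bb-122 (so Bb-124 is 1 − x):
121.9623·x + 123.9539·(1 − x) = 122.335
(121.9623 − 123.9539)·x = 122.335 − 123.9539
x = -1.6189 / -1.9916 = 0.81286 → 81.286% Bb-122, 18.714% Bb-124.

18.714%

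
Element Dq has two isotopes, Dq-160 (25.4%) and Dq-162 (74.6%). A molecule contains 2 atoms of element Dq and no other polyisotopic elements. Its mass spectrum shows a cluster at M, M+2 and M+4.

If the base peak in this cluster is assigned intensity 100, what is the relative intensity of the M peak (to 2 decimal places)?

(0.254 + 0.746)^2 gives M 0.0645, M+2 0.3790, M+4 0.5565; the largest is M+4.
P(M+4) = C(2,2) × 0.254^0 × 0.746^2 = 1 × 1.0000 × 0.556516 = 0.556516 (base)
P(M) = C(2,0) × 0.254^2 × 0.746^0 = 1 × 0.064516 × 1.0000 = 0.064516
Relative intensity = 0.064516 / 0.556516 × 100 = 11.59

11.59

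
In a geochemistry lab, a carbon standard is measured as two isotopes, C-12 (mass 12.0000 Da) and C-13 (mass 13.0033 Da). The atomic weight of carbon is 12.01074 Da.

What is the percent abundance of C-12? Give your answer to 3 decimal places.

Let x be the fractional abundance of C-12; then C-13 has abundance 1 − x.
12.0000·x + 13.0033·(1 − x) = 12.01074
(12.0000 − 13.0033)·x = 12.01074 − 13.0033
x = -0.99256 / -1.0033 = 0.98930 → 98.930% C-12, 1.070% C-13.

98.930%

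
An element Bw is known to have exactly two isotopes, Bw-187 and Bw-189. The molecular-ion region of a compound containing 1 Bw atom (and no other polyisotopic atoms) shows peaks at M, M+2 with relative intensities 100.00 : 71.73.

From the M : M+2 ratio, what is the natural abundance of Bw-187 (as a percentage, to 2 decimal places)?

58.23%

If p is the fraction of Bw that is Bw-187, then I(M+2)/I(M) = [C(1,1)·p^0·(1−p)] / p^1 = 1·(1−p)/p = 71.73/100.00 = 0.7173
(1−p)/p = 0.7173/1 = 0.7173  ⇒  p = 1/(1 + 0.7173) = 0.5823
Bw-187: 58.23%, Bw-189: 41.77%.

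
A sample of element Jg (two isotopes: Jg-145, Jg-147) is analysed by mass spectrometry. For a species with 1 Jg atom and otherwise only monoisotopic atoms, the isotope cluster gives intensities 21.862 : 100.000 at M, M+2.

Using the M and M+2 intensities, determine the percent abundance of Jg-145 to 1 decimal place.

If p is the fraction of Jg that is Jg-145, then I(M+2)/I(M) = [C(1,1)·p^0·(1−p)] / p^1 = 1·(1−p)/p = 100.000/21.862 = 4.5741
(1−p)/p = 4.5741/1 = 4.5741  ⇒  p = 1/(1 + 4.5741) = 0.1794
Jg-145: 17.9%, Jg-147: 82.1%.

17.9%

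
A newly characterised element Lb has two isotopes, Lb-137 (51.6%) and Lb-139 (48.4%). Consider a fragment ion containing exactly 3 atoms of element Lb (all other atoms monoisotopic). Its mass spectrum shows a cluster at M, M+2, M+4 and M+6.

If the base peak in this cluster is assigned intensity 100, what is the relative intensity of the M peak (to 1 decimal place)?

Binomial terms of (0.516 + 0.484)^3: M 0.1374, M+2 0.3866, M+4 0.3626, M+6 0.1134 → M+2 is the base peak.
P(M+2) = C(3,1) × 0.516^2 × 0.484^1 = 3 × 0.266256 × 0.4840 = 0.386604 (base)
P(M) = C(3,0) × 0.516^3 × 0.484^0 = 1 × 0.1373881 × 1.0000 = 0.137388
Relative intensity = 0.137388 / 0.386604 × 100 = 35.5

35.5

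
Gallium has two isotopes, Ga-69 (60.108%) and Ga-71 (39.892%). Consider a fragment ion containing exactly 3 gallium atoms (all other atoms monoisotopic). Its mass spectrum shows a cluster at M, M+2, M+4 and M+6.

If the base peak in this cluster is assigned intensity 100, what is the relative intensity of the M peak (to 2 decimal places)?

50.23

Binomial terms of (0.60108 + 0.39892)^3: M 0.2172, M+2 0.4324, M+4 0.2870, M+6 0.0635 → M+2 is the base peak.
P(M+2) = C(3,1) × 0.60108^2 × 0.39892^1 = 3 × 0.36129717 × 0.39892 = 0.432386 (base)
P(M) = C(3,0) × 0.60108^3 × 0.39892^0 = 1 × 0.2171685 × 1.0000 = 0.217169
Relative intensity = 0.217169 / 0.432386 × 100 = 50.23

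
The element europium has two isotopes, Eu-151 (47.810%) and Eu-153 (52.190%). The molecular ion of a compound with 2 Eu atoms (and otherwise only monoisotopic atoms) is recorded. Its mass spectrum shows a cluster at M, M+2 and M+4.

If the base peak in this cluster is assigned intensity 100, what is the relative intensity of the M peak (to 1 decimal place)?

Binomial terms of (0.47810 + 0.52190)^2: M 0.2286, M+2 0.4990, M+4 0.2724 → M+2 is the base peak.
P(M+2) = C(2,1) × 0.47810^1 × 0.52190^1 = 2 × 0.4781 × 0.5219 = 0.499041 (base)
P(M) = C(2,0) × 0.47810^2 × 0.52190^0 = 1 × 0.22857961 × 1.0000 = 0.228580
Relative intensity = 0.228580 / 0.499041 × 100 = 45.8

45.8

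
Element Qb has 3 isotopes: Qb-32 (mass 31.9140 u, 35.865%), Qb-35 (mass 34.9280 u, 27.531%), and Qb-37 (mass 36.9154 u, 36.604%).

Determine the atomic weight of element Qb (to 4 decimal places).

Ar = Σ fᵢ·mᵢ = 0.35865 × 31.9140 + 0.27531 × 34.9280 + 0.36604 × 36.9154
= 11.44596 + 9.61603 + 13.51251 = 34.57450 u

34.5745 u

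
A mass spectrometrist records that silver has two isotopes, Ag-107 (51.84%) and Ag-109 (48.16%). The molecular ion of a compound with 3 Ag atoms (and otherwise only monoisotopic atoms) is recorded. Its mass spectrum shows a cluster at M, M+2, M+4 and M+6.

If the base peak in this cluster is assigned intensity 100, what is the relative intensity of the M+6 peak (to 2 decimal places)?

Binomial terms of (0.5184 + 0.4816)^3: M 0.1393, M+2 0.3883, M+4 0.3607, M+6 0.1117 → M+2 is the base peak.
P(M+2) = C(3,1) × 0.5184^2 × 0.4816^1 = 3 × 0.26873856 × 0.4816 = 0.388273 (base)
P(M+6) = C(3,3) × 0.5184^0 × 0.4816^3 = 1 × 1.0000 × 0.11170161 = 0.111702
Relative intensity = 0.111702 / 0.388273 × 100 = 28.77

28.77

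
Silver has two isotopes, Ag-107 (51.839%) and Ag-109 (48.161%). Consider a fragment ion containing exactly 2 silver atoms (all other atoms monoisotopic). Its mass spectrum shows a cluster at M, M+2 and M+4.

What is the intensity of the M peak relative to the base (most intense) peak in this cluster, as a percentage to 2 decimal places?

Term probabilities: M 0.2687, M+2 0.4993, M+4 0.2319. Base peak = M+2.
P(M+2) = C(2,1) × 0.51839^1 × 0.48161^1 = 2 × 0.51839 × 0.48161 = 0.499324 (base)
P(M) = C(2,0) × 0.51839^2 × 0.48161^0 = 1 × 0.26872819 × 1.0000 = 0.268728
Relative intensity = 0.268728 / 0.499324 × 100 = 53.82

53.82%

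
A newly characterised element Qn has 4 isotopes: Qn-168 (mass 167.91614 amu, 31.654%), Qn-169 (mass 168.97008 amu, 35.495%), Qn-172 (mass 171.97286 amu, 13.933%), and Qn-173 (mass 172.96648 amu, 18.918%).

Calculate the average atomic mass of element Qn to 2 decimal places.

Ar = Σ fᵢ·mᵢ = 0.31654 × 167.91614 + 0.35495 × 168.97008 + 0.13933 × 171.97286 + 0.18918 × 172.96648
= 53.152175 + 59.975930 + 23.960979 + 32.721799 = 169.810883 amu

169.81 amu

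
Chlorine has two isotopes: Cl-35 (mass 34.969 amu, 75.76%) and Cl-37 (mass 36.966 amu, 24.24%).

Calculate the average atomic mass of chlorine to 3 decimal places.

Ar = Σ fᵢ·mᵢ = 0.7576 × 34.969 + 0.2424 × 36.966
= 26.4925 + 8.9606 = 35.4531 amu

35.453 amu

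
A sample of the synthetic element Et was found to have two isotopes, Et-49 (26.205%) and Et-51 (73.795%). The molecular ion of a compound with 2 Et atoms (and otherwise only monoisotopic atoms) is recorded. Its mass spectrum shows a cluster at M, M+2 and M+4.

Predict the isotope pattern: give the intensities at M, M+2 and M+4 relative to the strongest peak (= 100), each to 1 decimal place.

12.6 : 71.0 : 100.0

Each Et atom is independently Et-49 (p = 0.26205) or Et-51 (q = 0.73795); the cluster is the binomial expansion (p + q)^2.
P(M) = 0.26205^2 = 0.068670
P(M+2) = 2 × 0.26205^1 × 0.73795^1 = 0.386760
P(M+4) = 0.73795^2 = 0.544570
The M+4 peak is largest (0.544570); scaling to 100 gives 12.6 : 71.0 : 100.0.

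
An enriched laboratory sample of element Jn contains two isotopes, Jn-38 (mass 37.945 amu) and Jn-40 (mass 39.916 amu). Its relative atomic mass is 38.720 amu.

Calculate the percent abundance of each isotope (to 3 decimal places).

With x = fraction of Jn-38 (so Jn-40 is 1 − x):
37.945·x + 39.916·(1 − x) = 38.720
(37.945 − 39.916)·x = 38.720 − 39.916
x = -1.196 / -1.971 = 0.60680 → 60.680% Jn-38, 39.320% Jn-40.

Jn-38: 60.680%, Jn-40: 39.320%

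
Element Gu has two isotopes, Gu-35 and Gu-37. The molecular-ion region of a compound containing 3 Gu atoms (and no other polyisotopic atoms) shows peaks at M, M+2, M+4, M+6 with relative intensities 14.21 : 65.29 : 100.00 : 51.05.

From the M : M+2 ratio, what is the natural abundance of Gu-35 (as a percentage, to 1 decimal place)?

Let p = fractional abundance of Gu-35. I(M+2)/I(M) = [C(3,1)·p^2·(1−p)] / p^3 = 3·(1−p)/p = 65.29/14.21 = 4.5947
(1−p)/p = 4.5947/3 = 1.5316  ⇒  p = 1/(1 + 1.5316) = 0.3950
Gu-35: 39.5%, Gu-37: 60.5%.

39.5%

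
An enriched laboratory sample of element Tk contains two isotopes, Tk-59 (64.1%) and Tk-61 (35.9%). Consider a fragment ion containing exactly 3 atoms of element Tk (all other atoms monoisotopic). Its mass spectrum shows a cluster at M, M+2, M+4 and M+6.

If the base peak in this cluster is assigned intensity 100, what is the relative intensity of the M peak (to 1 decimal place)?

59.5

Binomial terms of (0.641 + 0.359)^3: M 0.2634, M+2 0.4425, M+4 0.2478, M+6 0.0463 → M+2 is the base peak.
P(M+2) = C(3,1) × 0.641^2 × 0.359^1 = 3 × 0.410881 × 0.3590 = 0.442519 (base)
P(M) = C(3,0) × 0.641^3 × 0.359^0 = 1 × 0.26337472 × 1.0000 = 0.263375
Relative intensity = 0.263375 / 0.442519 × 100 = 59.5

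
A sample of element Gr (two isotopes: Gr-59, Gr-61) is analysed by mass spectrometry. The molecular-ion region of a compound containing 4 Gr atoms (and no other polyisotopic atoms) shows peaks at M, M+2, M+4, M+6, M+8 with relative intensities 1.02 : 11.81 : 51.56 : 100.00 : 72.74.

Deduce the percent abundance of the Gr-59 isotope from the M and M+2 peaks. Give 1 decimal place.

25.7%

Let p = fractional abundance of Gr-59. I(M+2)/I(M) = [C(4,1)·p^3·(1−p)] / p^4 = 4·(1−p)/p = 11.81/1.02 = 11.5784
(1−p)/p = 11.5784/4 = 2.8946  ⇒  p = 1/(1 + 2.8946) = 0.2568
Gr-59: 25.7%, Gr-61: 74.3%.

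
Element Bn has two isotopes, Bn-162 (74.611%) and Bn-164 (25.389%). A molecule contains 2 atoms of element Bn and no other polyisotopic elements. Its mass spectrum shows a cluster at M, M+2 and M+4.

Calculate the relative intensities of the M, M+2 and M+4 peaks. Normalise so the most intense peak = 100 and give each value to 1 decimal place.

100.0 : 68.1 : 11.6

Each Bn atom is independently Bn-162 (p = 0.74611) or Bn-164 (q = 0.25389); the cluster is the binomial expansion (p + q)^2.
P(M) = 0.74611^2 = 0.556680
P(M+2) = 2 × 0.74611^1 × 0.25389^1 = 0.378860
P(M+4) = 0.25389^2 = 0.064460
The M peak is largest (0.556680); scaling to 100 gives 100.0 : 68.1 : 11.6.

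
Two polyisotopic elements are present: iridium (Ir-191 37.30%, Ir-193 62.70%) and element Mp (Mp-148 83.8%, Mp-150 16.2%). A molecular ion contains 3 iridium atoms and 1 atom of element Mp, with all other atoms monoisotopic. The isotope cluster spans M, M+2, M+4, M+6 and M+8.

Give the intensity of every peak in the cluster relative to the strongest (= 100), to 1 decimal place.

10.6 : 55.4 : 100.0 : 67.6 : 9.7

Iridium pattern (n=3): 0.05189512 : 0.26170165 : 0.43991135 : 0.24649188
Element Mp pattern (n=1): 0.8380 : 0.1620
Convolve the two distributions (both contribute in 2-u steps):
  M: 0.05189512×0.8380 = 0.043488
  M+2: 0.05189512×0.1620 + 0.26170165×0.8380 = 0.227713
  M+4: 0.26170165×0.1620 + 0.43991135×0.8380 = 0.411041
  M+6: 0.43991135×0.1620 + 0.24649188×0.8380 = 0.277826
  M+8: 0.24649188×0.1620 = 0.039932
Scale to base peak (0.411041) = 100: 10.6 : 55.4 : 100.0 : 67.6 : 9.7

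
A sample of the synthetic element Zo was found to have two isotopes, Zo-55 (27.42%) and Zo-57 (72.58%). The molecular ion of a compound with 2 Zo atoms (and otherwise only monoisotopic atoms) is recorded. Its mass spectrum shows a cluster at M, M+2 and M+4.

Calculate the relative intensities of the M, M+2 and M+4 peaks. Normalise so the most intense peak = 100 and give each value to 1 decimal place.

14.3 : 75.6 : 100.0

Expanding (0.2742 + 0.7258)^2:
P(M) = 0.2742^2 = 0.075186
P(M+2) = 2 × 0.2742^1 × 0.7258^1 = 0.398029
P(M+4) = 0.7258^2 = 0.526786
The M+4 peak is largest (0.526786); scaling to 100 gives 14.3 : 75.6 : 100.0.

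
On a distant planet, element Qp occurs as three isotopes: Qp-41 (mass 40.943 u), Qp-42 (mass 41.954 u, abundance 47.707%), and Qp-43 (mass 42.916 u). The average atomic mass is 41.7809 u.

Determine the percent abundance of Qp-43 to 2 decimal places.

The remaining 52.293% is split between Qp-41 (fraction x) and Qp-43 (fraction 0.52293 − x).
Substituting: 40.943x + 42.916(0.52293 − x) = 21.76590522
(40.943 − 42.916)x = -0.67615866  ⇒  x = 0.34271, y = 0.18022
Qp-41: 34.27%, Qp-43: 18.02%.

18.02%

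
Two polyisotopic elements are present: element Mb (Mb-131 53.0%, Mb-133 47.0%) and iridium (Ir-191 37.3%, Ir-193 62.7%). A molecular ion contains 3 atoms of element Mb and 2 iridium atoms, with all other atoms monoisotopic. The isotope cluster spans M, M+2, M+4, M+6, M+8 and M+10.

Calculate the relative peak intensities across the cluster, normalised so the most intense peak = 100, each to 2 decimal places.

6.19 : 37.30 : 87.51 : 100.00 : 55.81 : 12.20

Element Mb pattern (n=3): 0.148877 : 0.396069 : 0.351231 : 0.103823
Iridium pattern (n=2): 0.139129 : 0.467742 : 0.393129
Convolve the two distributions (both contribute in 2-u steps):
  M: 0.148877×0.139129 = 0.020713
  M+2: 0.148877×0.467742 + 0.396069×0.139129 = 0.124741
  M+4: 0.148877×0.393129 + 0.396069×0.467742 + 0.351231×0.139129 = 0.292652
  M+6: 0.396069×0.393129 + 0.351231×0.467742 + 0.103823×0.139129 = 0.334436
  M+8: 0.351231×0.393129 + 0.103823×0.467742 = 0.186641
  M+10: 0.103823×0.393129 = 0.040816
Scale to base peak (0.334436) = 100: 6.19 : 37.30 : 87.51 : 100.00 : 55.81 : 12.20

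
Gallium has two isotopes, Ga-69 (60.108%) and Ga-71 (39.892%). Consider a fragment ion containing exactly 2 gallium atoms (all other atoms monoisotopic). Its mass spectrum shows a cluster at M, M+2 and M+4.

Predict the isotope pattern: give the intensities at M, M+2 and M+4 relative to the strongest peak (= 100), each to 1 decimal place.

Each Ga atom is independently Ga-69 (p = 0.60108) or Ga-71 (q = 0.39892); the cluster is the binomial expansion (p + q)^2.
P(M) = 0.60108^2 = 0.361297
P(M+2) = 2 × 0.60108^1 × 0.39892^1 = 0.479566
P(M+4) = 0.39892^2 = 0.159137
The M+2 peak is largest (0.479566); scaling to 100 gives 75.3 : 100.0 : 33.2.

75.3 : 100.0 : 33.2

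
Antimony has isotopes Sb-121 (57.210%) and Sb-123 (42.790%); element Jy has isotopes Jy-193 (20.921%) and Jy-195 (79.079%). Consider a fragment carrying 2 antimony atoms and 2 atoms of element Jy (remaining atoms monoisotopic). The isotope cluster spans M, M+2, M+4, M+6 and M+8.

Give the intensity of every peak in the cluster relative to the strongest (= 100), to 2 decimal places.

3.82 : 34.62 : 100.00 : 97.88 : 30.56

Antimony pattern (n=2): 0.32729841 : 0.48960318 : 0.18309841
Element Jy pattern (n=2): 0.04376882 : 0.33088235 : 0.62534882
Convolve the two distributions (both contribute in 2-u steps):
  M: 0.32729841×0.04376882 = 0.014325
  M+2: 0.32729841×0.33088235 + 0.48960318×0.04376882 = 0.129727
  M+4: 0.32729841×0.62534882 + 0.48960318×0.33088235 + 0.18309841×0.04376882 = 0.374691
  M+6: 0.48960318×0.62534882 + 0.18309841×0.33088235 = 0.366757
  M+8: 0.18309841×0.62534882 = 0.114500
Scale to base peak (0.374691) = 100: 3.82 : 34.62 : 100.00 : 97.88 : 30.56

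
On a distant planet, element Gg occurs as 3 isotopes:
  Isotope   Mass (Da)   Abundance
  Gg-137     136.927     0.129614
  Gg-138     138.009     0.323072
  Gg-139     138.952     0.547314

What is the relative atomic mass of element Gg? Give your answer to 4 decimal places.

Average mass = Σ (abundance × isotope mass) = 0.129614 × 136.927 + 0.323072 × 138.009 + 0.547314 × 138.952
= 17.74766 + 44.58684 + 76.05037 = 138.38487 Da

138.3849 Da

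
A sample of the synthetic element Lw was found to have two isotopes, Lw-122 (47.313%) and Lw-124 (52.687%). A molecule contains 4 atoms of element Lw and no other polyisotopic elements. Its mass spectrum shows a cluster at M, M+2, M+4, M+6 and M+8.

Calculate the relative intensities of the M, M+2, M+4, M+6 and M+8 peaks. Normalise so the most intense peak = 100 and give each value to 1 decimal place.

Expanding (0.47313 + 0.52687)^4:
P(M) = 0.47313^4 = 0.050110
P(M+2) = 4 × 0.47313^3 × 0.52687^1 = 0.223206
P(M+4) = 6 × 0.47313^2 × 0.52687^2 = 0.372837
P(M+6) = 4 × 0.47313^1 × 0.52687^3 = 0.276790
P(M+8) = 0.52687^4 = 0.077057
The M+4 peak is largest (0.372837); scaling to 100 gives 13.4 : 59.9 : 100.0 : 74.2 : 20.7.

13.4 : 59.9 : 100.0 : 74.2 : 20.7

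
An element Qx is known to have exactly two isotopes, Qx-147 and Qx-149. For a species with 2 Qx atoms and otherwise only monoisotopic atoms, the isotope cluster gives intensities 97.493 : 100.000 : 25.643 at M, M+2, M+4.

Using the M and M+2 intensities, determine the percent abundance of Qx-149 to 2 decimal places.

33.90%

Write p for the Qx-147 fraction. I(M+2)/I(M) = [C(2,1)·p^1·(1−p)] / p^2 = 2·(1−p)/p = 100.000/97.493 = 1.0257
(1−p)/p = 1.0257/2 = 0.5129  ⇒  p = 1/(1 + 0.5129) = 0.6610
Qx-147: 66.10%, Qx-149: 33.90%.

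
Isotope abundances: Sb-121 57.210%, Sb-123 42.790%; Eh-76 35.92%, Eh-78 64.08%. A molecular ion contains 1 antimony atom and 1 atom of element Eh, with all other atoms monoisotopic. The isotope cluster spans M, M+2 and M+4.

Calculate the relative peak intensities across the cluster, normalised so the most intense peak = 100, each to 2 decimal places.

Antimony pattern (n=1): 0.5721 : 0.4279
Element Eh pattern (n=1): 0.3592 : 0.6408
Convolve the two distributions (both contribute in 2-u steps):
  M: 0.5721×0.3592 = 0.205498
  M+2: 0.5721×0.6408 + 0.4279×0.3592 = 0.520303
  M+4: 0.4279×0.6408 = 0.274198
Scale to base peak (0.520303) = 100: 39.50 : 100.00 : 52.70

39.50 : 100.00 : 52.70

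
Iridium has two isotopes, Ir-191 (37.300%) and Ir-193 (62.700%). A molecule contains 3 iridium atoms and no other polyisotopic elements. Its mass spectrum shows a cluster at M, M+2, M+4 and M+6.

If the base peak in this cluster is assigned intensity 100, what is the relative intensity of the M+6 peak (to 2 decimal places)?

(0.37300 + 0.62700)^3 gives M 0.0519, M+2 0.2617, M+4 0.4399, M+6 0.2465; the largest is M+4.
P(M+4) = C(3,2) × 0.37300^1 × 0.62700^2 = 3 × 0.3730 × 0.393129 = 0.439911 (base)
P(M+6) = C(3,3) × 0.37300^0 × 0.62700^3 = 1 × 1.0000 × 0.24649188 = 0.246492
Relative intensity = 0.246492 / 0.439911 × 100 = 56.03

56.03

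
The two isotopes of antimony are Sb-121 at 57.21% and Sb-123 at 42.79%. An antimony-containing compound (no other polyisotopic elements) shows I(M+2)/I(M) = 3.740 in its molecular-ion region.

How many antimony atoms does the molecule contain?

5

For n independent Sb atoms, I(M+2)/I(M) = n · (abundance Sb-123) / (abundance Sb-121) = n · 0.4279/0.5721.
n = 3.740 × 0.5721/0.4279 = 5.00 ≈ 5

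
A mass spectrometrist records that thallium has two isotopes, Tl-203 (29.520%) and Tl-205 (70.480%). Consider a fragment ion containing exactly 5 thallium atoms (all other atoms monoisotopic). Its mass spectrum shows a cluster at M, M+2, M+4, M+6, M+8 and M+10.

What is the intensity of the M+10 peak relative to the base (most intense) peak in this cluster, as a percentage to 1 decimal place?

47.8%

Term probabilities: M 0.0022, M+2 0.0268, M+4 0.1278, M+6 0.3051, M+8 0.3642, M+10 0.1739. Base peak = M+8.
P(M+8) = C(5,4) × 0.29520^1 × 0.70480^4 = 5 × 0.2952 × 0.24675365 = 0.364208 (base)
P(M+10) = C(5,5) × 0.29520^0 × 0.70480^5 = 1 × 1.0000 × 0.17391197 = 0.173912
Relative intensity = 0.173912 / 0.364208 × 100 = 47.8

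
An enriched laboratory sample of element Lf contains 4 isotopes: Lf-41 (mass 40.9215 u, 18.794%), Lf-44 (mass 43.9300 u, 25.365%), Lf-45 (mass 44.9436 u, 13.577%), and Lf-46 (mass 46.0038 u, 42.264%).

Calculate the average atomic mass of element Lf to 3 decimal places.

Weight each isotope mass by its fractional abundance: 0.18794 × 40.9215 + 0.25365 × 43.9300 + 0.13577 × 44.9436 + 0.42264 × 46.0038
= 7.69079 + 11.14284 + 6.10199 + 19.44305 = 44.37867 u

44.379 u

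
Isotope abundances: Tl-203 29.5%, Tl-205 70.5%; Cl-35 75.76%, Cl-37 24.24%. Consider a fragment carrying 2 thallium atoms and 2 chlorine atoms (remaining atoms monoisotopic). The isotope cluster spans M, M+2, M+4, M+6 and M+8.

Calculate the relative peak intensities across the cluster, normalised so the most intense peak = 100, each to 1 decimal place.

11.3 : 61.1 : 100.0 : 46.7 : 6.6

Thallium pattern (n=2): 0.087025 : 0.41595 : 0.497025
Chlorine pattern (n=2): 0.57395776 : 0.36728448 : 0.05875776
Convolve the two distributions (both contribute in 2-u steps):
  M: 0.087025×0.57395776 = 0.049949
  M+2: 0.087025×0.36728448 + 0.41595×0.57395776 = 0.270701
  M+4: 0.087025×0.05875776 + 0.41595×0.36728448 + 0.497025×0.57395776 = 0.443157
  M+6: 0.41595×0.05875776 + 0.497025×0.36728448 = 0.206990
  M+8: 0.497025×0.05875776 = 0.029204
Scale to base peak (0.443157) = 100: 11.3 : 61.1 : 100.0 : 46.7 : 6.6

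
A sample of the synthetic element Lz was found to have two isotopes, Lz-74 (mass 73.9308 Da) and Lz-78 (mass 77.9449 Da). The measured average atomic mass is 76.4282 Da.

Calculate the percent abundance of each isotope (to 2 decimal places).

Writing the weighted mean with unknown fraction x of Lz-74:
73.9308·x + 77.9449·(1 − x) = 76.4282
(73.9308 − 77.9449)·x = 76.4282 − 77.9449
x = -1.5167 / -4.0141 = 0.37784 → 37.78% Lz-74, 62.22% Lz-78.

Lz-74: 37.78%, Lz-78: 62.22%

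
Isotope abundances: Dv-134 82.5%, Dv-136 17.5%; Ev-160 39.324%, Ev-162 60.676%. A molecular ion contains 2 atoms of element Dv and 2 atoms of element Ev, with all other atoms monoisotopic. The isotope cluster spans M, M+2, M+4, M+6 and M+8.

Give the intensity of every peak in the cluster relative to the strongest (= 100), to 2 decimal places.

Element Dv pattern (n=2): 0.680625 : 0.28875 : 0.030625
Element Ev pattern (n=2): 0.1546377 : 0.4772046 : 0.3681577
Convolve the two distributions (both contribute in 2-u steps):
  M: 0.680625×0.1546377 = 0.105250
  M+2: 0.680625×0.4772046 + 0.28875×0.1546377 = 0.369449
  M+4: 0.680625×0.3681577 + 0.28875×0.4772046 + 0.030625×0.1546377 = 0.393106
  M+6: 0.28875×0.3681577 + 0.030625×0.4772046 = 0.120920
  M+8: 0.030625×0.3681577 = 0.011275
Scale to base peak (0.393106) = 100: 26.77 : 93.98 : 100.00 : 30.76 : 2.87

26.77 : 93.98 : 100.00 : 30.76 : 2.87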